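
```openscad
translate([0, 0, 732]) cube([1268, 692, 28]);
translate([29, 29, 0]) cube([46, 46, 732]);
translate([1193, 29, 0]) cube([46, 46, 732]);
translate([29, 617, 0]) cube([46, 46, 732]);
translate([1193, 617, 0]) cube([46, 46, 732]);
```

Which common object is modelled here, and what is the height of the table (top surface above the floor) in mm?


A table. The table height is 760 mm.

A 1268×692×28 slab sits at z = 732 on four 46 mm square posts — a table. The top surface is at 732 + 28 = 760 mm.


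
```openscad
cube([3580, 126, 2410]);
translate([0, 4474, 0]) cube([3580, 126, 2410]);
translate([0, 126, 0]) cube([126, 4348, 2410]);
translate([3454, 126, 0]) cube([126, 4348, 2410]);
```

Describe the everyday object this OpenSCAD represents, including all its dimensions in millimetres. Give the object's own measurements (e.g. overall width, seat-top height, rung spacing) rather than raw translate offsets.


The wall frame of a small rectangular building: four walls, each 2410 mm tall and 126 mm thick, enclosing a footprint 3580 mm (x) by 4600 mm (y) outside-to-outside, with no floor or roof. The front and back walls (the −y and +y sides) span the full width; the two side walls fit between them.


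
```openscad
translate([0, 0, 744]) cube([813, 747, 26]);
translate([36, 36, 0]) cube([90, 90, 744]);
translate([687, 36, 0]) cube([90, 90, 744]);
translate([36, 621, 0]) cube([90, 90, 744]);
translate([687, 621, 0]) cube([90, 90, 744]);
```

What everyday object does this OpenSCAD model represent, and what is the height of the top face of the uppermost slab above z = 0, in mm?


A table. The table height is 770 mm.

A 813×747×26 slab sits at z = 744 on four 90 mm square posts — a table. The top surface is at 744 + 26 = 770 mm.


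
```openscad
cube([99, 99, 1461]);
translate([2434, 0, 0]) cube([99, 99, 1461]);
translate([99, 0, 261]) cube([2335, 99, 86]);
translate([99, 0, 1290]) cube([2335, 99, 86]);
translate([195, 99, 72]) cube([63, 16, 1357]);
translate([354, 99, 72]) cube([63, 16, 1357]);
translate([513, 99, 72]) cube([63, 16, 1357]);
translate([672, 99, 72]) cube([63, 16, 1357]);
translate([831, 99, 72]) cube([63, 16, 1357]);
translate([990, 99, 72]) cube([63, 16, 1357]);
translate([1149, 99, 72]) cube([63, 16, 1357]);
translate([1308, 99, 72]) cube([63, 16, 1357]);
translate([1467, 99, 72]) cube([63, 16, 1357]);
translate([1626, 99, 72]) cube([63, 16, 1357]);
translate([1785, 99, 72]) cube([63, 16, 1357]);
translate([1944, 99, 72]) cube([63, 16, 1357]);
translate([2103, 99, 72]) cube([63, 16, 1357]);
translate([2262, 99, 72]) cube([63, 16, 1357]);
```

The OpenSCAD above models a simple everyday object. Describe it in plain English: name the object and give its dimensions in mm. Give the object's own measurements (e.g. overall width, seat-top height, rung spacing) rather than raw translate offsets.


A fence section. Two 99×99 mm posts, 1461 mm tall, stand on the floor with a clear span of 2335 mm between their inner faces. Two horizontal rails of 99×86 mm section span the gap between the posts with their undersides at z = 261 mm and z = 1290 mm, flush with the posts' −y face. 14 pickets, each 63 mm wide, 16 mm thick and 1357 mm tall, are fixed to the +y face of the rails with their bottoms at z = 72 mm, spaced across the span with a 96 mm gap after the −x post and between neighbouring pickets, with 109 mm left before the +x post.


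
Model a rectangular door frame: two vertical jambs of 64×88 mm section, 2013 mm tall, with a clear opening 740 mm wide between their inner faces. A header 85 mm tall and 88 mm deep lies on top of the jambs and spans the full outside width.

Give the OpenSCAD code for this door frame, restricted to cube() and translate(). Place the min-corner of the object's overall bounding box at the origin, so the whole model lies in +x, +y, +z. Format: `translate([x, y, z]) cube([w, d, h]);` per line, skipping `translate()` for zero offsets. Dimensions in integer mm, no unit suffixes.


cube([64, 88, 2013]);
translate([804, 0, 0]) cube([64, 88, 2013]);
translate([0, 0, 2013]) cube([868, 88, 85]);


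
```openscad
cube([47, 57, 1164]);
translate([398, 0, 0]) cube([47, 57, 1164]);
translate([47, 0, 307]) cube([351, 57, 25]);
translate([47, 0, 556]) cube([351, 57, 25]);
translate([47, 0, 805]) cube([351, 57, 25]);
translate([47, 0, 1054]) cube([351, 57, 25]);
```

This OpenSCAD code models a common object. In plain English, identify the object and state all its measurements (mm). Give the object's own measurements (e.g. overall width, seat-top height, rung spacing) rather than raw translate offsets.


A straight ladder. Two 47×57 mm vertical rails, 1164 mm tall, stand 445 mm apart (outside-to-outside) with their front faces coplanar on the −y side. 4 rungs, each 57 mm deep and 25 mm tall, span between the inner faces of the rails, front faces flush with the rails. The lowest rung's underside is at z = 307 mm and rungs are spaced 249 mm apart (underside to underside).


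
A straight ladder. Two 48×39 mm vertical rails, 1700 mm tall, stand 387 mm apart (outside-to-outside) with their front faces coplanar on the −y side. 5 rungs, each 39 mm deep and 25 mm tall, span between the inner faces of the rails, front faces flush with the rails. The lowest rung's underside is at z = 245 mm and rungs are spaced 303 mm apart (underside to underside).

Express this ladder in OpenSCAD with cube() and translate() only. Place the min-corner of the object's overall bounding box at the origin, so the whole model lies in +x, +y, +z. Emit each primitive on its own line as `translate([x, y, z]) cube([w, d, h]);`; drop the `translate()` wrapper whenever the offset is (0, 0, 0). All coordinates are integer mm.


// rung span = 387 - 2*48 = 291
// rung[k] z = 245 + k*303
cube([48, 39, 1700]);
translate([339, 0, 0]) cube([48, 39, 1700]);
translate([48, 0, 245]) cube([291, 39, 25]);
translate([48, 0, 548]) cube([291, 39, 25]);
translate([48, 0, 851]) cube([291, 39, 25]);
translate([48, 0, 1154]) cube([291, 39, 25]);
translate([48, 0, 1457]) cube([291, 39, 25]);


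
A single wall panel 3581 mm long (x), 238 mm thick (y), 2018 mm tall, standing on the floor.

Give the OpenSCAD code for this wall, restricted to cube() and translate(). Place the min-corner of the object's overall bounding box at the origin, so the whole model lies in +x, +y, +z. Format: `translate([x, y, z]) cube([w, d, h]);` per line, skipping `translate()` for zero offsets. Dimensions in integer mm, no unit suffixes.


cube([3581, 238, 2018]);


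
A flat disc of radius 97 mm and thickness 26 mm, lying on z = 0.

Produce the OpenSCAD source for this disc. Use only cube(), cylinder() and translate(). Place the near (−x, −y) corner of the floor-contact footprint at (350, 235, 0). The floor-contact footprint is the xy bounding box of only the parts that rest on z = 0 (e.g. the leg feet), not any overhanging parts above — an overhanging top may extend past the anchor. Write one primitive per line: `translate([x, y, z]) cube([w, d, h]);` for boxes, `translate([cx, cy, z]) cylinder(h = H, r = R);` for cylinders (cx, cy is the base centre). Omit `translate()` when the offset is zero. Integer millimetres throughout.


translate([447, 332, 0]) cylinder(h = 26, r = 97);


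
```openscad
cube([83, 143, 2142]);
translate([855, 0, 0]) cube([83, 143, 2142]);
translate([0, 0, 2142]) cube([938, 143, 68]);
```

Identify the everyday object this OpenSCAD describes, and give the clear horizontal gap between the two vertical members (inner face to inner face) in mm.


A door frame. The clear opening width is 772 mm.

Two 2142 mm tall posts with a header on top — a door frame. The left jamb is 83 mm wide at x = 0; the right jamb starts at x = 855. The clear opening is 855 − 83 = 772 mm.


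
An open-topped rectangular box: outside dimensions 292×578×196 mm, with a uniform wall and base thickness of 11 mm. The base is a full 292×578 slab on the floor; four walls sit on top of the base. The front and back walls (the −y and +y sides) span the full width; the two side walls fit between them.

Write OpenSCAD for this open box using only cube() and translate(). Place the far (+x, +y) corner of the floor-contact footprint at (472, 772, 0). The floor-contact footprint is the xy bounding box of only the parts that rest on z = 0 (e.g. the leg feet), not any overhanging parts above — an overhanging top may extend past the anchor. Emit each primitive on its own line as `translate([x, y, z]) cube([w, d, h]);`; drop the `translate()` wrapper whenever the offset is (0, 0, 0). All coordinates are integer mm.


translate([180, 194, 0]) cube([292, 578, 11]);
translate([180, 194, 11]) cube([292, 11, 185]);
translate([180, 761, 11]) cube([292, 11, 185]);
translate([180, 205, 11]) cube([11, 556, 185]);
translate([461, 205, 11]) cube([11, 556, 185]);


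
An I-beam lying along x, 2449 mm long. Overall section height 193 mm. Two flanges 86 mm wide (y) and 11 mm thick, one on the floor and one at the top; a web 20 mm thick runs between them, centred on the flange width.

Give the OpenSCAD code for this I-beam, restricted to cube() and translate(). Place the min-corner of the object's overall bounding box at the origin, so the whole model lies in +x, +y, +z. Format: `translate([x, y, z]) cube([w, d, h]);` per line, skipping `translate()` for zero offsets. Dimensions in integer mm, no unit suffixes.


cube([2449, 86, 11]);
translate([0, 33, 11]) cube([2449, 20, 171]);
translate([0, 0, 182]) cube([2449, 86, 11]);


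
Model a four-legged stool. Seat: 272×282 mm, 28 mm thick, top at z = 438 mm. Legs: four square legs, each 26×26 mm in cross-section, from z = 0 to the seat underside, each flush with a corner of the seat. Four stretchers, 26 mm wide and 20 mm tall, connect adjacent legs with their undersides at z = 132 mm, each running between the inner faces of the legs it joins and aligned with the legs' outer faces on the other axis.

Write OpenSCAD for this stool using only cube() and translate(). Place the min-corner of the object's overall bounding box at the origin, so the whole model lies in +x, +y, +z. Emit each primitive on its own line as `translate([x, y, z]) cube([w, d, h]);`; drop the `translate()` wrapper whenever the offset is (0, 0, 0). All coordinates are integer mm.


// leg_h = 438 - 28 = 410
// stretcher span = 272 - 2*26 = 220
translate([0, 0, 410]) cube([272, 282, 28]);
cube([26, 26, 410]);
translate([246, 0, 0]) cube([26, 26, 410]);
translate([0, 256, 0]) cube([26, 26, 410]);
translate([246, 256, 0]) cube([26, 26, 410]);
translate([26, 0, 132]) cube([220, 26, 20]);
translate([26, 256, 132]) cube([220, 26, 20]);
translate([0, 26, 132]) cube([26, 230, 20]);
translate([246, 26, 132]) cube([26, 230, 20]);


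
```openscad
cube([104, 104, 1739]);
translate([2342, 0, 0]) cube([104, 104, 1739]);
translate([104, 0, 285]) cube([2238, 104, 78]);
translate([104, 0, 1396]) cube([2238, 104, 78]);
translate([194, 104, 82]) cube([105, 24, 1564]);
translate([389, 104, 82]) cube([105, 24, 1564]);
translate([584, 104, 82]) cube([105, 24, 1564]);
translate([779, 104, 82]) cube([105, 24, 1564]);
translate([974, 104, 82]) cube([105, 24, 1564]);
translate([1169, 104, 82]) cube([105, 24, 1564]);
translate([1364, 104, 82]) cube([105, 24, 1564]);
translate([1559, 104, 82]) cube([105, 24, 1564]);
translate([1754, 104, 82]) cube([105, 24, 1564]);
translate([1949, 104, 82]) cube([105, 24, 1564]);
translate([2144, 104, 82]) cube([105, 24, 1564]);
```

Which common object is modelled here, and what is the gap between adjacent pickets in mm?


A fence section. The picket gap is 90 mm.

Two posts, two rails, 11 pickets — a fence section. Span 2238 mm holds 11 pickets of 105 mm with 12 equal gaps: ⌊(2238 − 11·105) / 12⌋ = 90 mm.


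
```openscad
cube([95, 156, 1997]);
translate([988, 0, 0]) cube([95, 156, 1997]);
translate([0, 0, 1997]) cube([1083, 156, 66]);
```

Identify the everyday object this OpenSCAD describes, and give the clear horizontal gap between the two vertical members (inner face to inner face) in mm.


A door frame. The clear opening width is 893 mm.

Two 1997 mm tall posts with a header on top — a door frame. The left jamb is 95 mm wide at x = 0; the right jamb starts at x = 988. The clear opening is 988 − 95 = 893 mm.


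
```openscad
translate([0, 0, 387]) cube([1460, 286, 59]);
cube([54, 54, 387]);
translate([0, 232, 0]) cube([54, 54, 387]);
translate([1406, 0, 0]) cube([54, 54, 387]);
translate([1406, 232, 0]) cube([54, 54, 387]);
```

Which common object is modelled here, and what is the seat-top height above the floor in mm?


A bench. The seat-top height is 446 mm.

A long slab on four corner posts — a bench. The slab sits at z = 387 with thickness 59, so the top is 387 + 59 = 446 mm.


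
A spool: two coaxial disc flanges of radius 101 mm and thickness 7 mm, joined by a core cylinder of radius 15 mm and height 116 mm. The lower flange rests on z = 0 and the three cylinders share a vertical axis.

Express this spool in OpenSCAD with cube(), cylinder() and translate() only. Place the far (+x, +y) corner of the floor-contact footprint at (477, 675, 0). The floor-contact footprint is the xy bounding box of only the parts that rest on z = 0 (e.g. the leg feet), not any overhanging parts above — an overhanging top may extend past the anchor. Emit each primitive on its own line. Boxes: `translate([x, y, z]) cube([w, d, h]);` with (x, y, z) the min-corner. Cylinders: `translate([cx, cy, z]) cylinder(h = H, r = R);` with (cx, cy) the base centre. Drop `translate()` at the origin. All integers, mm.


translate([376, 574, 0]) cylinder(h = 7, r = 101);
translate([376, 574, 7]) cylinder(h = 116, r = 15);
translate([376, 574, 123]) cylinder(h = 7, r = 101);


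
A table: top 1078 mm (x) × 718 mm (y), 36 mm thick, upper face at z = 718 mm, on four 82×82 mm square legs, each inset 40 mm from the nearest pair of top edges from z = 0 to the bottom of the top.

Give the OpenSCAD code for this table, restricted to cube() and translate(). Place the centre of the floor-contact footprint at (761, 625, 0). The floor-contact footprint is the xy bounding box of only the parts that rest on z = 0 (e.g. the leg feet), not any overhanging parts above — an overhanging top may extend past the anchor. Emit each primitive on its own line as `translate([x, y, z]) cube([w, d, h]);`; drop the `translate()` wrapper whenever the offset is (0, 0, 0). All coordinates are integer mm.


translate([222, 266, 682]) cube([1078, 718, 36]);
translate([262, 306, 0]) cube([82, 82, 682]);
translate([1178, 306, 0]) cube([82, 82, 682]);
translate([262, 862, 0]) cube([82, 82, 682]);
translate([1178, 862, 0]) cube([82, 82, 682]);


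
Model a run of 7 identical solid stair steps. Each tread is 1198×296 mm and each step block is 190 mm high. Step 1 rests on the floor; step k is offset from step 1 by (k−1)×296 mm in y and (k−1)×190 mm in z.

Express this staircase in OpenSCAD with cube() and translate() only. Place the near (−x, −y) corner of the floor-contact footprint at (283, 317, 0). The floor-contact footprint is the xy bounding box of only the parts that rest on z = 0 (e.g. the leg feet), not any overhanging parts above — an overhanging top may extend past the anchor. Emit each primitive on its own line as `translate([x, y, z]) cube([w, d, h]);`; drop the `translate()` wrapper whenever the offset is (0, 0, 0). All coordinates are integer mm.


translate([283, 317, 0]) cube([1198, 296, 190]);
translate([283, 613, 190]) cube([1198, 296, 190]);
translate([283, 909, 380]) cube([1198, 296, 190]);
translate([283, 1205, 570]) cube([1198, 296, 190]);
translate([283, 1501, 760]) cube([1198, 296, 190]);
translate([283, 1797, 950]) cube([1198, 296, 190]);
translate([283, 2093, 1140]) cube([1198, 296, 190]);


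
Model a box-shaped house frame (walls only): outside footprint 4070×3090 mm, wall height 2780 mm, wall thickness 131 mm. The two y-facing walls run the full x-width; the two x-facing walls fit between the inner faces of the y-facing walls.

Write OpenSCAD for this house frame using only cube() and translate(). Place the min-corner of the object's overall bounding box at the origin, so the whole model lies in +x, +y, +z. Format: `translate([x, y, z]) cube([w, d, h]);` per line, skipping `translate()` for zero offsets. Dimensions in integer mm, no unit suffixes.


cube([4070, 131, 2780]);
translate([0, 2959, 0]) cube([4070, 131, 2780]);
translate([0, 131, 0]) cube([131, 2828, 2780]);
translate([3939, 131, 0]) cube([131, 2828, 2780]);


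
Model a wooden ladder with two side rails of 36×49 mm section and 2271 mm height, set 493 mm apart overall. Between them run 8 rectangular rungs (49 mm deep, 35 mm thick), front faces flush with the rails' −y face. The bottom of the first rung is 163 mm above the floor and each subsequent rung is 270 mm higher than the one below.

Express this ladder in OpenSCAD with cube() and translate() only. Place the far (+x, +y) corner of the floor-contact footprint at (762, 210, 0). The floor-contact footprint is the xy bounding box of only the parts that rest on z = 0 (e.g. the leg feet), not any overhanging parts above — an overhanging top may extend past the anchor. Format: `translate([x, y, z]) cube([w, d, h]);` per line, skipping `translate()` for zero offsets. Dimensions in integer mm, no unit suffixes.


translate([269, 161, 0]) cube([36, 49, 2271]);
translate([726, 161, 0]) cube([36, 49, 2271]);
translate([305, 161, 163]) cube([421, 49, 35]);
translate([305, 161, 433]) cube([421, 49, 35]);
translate([305, 161, 703]) cube([421, 49, 35]);
translate([305, 161, 973]) cube([421, 49, 35]);
translate([305, 161, 1243]) cube([421, 49, 35]);
translate([305, 161, 1513]) cube([421, 49, 35]);
translate([305, 161, 1783]) cube([421, 49, 35]);
translate([305, 161, 2053]) cube([421, 49, 35]);


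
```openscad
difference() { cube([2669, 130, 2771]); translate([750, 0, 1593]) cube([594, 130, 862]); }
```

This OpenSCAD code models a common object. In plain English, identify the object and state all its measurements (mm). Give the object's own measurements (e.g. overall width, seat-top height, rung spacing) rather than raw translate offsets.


A wall 2669 mm long (x), 130 mm thick (y), 2771 mm tall, with a rectangular window opening cut through it. The opening is 594 mm wide and 862 mm tall; its sill is at z = 1593 mm and its near (−x) edge is 750 mm from the wall's −x end. The opening passes through the full wall thickness.


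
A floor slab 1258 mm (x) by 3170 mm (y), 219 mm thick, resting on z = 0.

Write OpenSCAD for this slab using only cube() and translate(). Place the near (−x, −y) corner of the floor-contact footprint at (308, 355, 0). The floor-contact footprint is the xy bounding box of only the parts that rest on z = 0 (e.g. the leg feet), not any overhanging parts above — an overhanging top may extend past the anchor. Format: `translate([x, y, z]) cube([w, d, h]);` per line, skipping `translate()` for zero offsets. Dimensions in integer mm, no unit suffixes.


translate([308, 355, 0]) cube([1258, 3170, 219]);


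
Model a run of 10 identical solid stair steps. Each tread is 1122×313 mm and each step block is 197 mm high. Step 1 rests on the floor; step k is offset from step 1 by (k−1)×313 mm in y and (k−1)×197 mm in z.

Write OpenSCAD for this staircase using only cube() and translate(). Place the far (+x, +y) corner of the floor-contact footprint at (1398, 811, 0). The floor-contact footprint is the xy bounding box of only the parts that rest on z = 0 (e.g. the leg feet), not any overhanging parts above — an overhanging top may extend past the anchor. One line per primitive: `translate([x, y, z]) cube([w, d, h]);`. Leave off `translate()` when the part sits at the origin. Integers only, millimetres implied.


translate([276, 498, 0]) cube([1122, 313, 197]);
translate([276, 811, 197]) cube([1122, 313, 197]);
translate([276, 1124, 394]) cube([1122, 313, 197]);
translate([276, 1437, 591]) cube([1122, 313, 197]);
translate([276, 1750, 788]) cube([1122, 313, 197]);
translate([276, 2063, 985]) cube([1122, 313, 197]);
translate([276, 2376, 1182]) cube([1122, 313, 197]);
translate([276, 2689, 1379]) cube([1122, 313, 197]);
translate([276, 3002, 1576]) cube([1122, 313, 197]);
translate([276, 3315, 1773]) cube([1122, 313, 197]);


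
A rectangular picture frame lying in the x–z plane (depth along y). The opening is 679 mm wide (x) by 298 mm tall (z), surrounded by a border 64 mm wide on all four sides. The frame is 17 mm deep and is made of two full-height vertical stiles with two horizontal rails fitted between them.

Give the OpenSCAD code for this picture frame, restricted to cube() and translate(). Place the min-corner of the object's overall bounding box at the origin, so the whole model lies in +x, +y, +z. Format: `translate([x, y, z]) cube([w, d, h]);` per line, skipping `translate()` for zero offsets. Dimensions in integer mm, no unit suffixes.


cube([64, 17, 426]);
translate([743, 0, 0]) cube([64, 17, 426]);
translate([64, 0, 0]) cube([679, 17, 64]);
translate([64, 0, 362]) cube([679, 17, 64]);


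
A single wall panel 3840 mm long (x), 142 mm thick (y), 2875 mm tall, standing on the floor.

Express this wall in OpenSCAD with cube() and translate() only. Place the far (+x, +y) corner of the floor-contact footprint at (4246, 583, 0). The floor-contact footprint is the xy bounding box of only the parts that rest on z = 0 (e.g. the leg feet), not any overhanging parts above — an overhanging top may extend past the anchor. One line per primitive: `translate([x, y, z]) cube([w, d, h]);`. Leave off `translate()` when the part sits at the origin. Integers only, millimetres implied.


translate([406, 441, 0]) cube([3840, 142, 2875]);


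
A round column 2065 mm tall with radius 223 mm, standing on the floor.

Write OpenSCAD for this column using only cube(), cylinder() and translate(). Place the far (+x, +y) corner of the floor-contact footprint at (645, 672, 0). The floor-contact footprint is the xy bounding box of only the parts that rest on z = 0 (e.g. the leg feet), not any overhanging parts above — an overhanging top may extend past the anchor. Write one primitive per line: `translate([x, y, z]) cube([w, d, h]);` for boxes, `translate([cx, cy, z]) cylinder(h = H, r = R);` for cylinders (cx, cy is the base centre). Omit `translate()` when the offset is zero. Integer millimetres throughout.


translate([422, 449, 0]) cylinder(h = 2065, r = 223);


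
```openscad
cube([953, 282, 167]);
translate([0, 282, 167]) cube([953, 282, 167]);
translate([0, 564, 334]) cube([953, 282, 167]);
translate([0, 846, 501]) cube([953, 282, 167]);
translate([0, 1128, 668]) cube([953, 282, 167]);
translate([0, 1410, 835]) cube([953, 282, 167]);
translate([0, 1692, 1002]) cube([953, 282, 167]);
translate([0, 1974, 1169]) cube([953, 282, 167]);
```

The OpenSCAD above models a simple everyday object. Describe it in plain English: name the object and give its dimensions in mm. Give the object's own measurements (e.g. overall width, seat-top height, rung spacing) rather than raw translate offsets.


A straight staircase of 8 solid steps. Each step is 953 mm wide (x), 282 mm deep (y, the going) and 167 mm tall (the rise). The first step rests on the floor; each subsequent step sits one going further in +y and one rise higher in +z, directly behind and above the previous step with no overlap.


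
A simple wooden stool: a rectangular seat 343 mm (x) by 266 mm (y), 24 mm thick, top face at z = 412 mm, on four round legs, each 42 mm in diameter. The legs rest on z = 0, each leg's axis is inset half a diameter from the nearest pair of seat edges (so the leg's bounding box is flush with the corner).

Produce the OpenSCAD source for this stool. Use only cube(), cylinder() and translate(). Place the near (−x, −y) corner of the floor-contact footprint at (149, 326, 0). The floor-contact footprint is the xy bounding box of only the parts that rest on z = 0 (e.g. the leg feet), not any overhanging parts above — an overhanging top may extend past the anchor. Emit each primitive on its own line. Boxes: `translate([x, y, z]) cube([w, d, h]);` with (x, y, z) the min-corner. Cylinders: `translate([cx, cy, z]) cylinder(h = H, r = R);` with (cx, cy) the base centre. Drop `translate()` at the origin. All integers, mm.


// leg_h = 412 - 24 = 388
translate([149, 326, 388]) cube([343, 266, 24]);
translate([170, 347, 0]) cylinder(h = 388, r = 21);
translate([471, 347, 0]) cylinder(h = 388, r = 21);
translate([170, 571, 0]) cylinder(h = 388, r = 21);
translate([471, 571, 0]) cylinder(h = 388, r = 21);


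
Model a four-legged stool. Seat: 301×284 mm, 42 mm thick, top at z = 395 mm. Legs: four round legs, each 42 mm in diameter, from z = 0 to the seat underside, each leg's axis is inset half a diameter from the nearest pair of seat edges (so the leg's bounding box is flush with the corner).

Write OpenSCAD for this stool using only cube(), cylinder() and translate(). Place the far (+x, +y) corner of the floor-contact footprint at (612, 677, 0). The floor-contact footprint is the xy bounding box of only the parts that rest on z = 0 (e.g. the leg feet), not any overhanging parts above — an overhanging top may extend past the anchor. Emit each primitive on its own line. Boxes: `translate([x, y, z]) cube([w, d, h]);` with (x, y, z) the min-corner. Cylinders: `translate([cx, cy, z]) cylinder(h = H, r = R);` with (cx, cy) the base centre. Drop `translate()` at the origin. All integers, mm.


translate([311, 393, 353]) cube([301, 284, 42]);
translate([332, 414, 0]) cylinder(h = 353, r = 21);
translate([591, 414, 0]) cylinder(h = 353, r = 21);
translate([332, 656, 0]) cylinder(h = 353, r = 21);
translate([591, 656, 0]) cylinder(h = 353, r = 21);


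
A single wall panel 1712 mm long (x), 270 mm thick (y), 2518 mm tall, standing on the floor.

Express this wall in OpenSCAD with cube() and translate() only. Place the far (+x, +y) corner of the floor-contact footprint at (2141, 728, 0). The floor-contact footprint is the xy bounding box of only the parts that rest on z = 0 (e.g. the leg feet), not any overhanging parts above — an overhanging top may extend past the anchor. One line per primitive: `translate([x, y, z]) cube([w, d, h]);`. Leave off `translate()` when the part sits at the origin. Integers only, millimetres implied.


translate([429, 458, 0]) cube([1712, 270, 2518]);


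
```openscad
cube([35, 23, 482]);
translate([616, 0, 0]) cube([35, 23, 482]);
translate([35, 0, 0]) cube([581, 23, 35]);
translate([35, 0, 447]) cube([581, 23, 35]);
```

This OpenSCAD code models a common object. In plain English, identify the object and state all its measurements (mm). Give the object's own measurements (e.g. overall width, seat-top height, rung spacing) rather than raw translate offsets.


A rectangular picture frame lying in the x–z plane (depth along y). The opening is 581 mm wide (x) by 412 mm tall (z), surrounded by a border 35 mm wide on all four sides. The frame is 23 mm deep and is made of two full-height vertical stiles with two horizontal rails fitted between them.


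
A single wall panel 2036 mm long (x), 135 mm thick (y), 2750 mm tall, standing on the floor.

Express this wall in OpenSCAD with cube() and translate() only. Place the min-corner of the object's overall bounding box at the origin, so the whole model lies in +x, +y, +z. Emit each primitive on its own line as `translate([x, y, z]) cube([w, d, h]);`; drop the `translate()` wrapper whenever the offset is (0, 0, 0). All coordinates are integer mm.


cube([2036, 135, 2750]);


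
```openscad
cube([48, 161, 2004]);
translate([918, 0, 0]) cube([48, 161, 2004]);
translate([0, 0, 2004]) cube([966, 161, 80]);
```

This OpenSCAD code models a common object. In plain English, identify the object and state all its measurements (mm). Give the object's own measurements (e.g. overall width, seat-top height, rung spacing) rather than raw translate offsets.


A door frame. The clear opening is 870 mm wide and 2004 mm high. Two 48 mm wide jambs, 161 mm deep, stand either side of the opening from the floor to the top of the opening. A 80 mm thick head sits across the top of both jambs, spanning the full outside width of the frame.


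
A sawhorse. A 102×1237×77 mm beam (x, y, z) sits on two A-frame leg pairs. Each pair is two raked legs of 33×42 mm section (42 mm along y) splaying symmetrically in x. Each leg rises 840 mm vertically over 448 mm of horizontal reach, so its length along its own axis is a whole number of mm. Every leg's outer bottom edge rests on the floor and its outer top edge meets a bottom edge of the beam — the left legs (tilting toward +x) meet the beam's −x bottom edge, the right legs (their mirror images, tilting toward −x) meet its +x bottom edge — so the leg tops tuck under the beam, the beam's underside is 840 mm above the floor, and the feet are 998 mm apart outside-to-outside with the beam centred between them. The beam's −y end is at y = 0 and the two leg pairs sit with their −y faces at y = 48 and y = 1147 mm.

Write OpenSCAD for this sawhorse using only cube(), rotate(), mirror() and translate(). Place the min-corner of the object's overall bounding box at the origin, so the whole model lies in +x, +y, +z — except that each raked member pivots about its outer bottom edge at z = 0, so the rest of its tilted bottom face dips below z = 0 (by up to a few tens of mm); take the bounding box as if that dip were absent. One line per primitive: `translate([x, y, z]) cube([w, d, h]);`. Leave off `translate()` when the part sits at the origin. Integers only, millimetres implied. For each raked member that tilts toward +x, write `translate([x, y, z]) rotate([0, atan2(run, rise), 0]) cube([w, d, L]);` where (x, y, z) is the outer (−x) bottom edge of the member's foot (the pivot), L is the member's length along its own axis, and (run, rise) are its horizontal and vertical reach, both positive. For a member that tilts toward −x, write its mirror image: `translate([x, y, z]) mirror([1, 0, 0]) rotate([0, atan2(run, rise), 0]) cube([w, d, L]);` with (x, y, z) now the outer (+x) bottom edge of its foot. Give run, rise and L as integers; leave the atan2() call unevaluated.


translate([448, 0, 840]) cube([102, 1237, 77]);
translate([0, 48, 0]) rotate([0, atan2(448, 840), 0]) cube([33, 42, 952]);
translate([998, 48, 0]) mirror([1, 0, 0]) rotate([0, atan2(448, 840), 0]) cube([33, 42, 952]);
translate([0, 1147, 0]) rotate([0, atan2(448, 840), 0]) cube([33, 42, 952]);
translate([998, 1147, 0]) mirror([1, 0, 0]) rotate([0, atan2(448, 840), 0]) cube([33, 42, 952]);


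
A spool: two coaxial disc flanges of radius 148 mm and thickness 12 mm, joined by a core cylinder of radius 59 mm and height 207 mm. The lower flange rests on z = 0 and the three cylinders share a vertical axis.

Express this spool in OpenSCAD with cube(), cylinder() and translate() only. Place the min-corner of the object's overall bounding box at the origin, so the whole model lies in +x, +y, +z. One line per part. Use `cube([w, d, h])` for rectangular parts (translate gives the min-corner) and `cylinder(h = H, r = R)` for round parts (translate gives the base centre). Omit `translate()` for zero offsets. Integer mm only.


translate([148, 148, 0]) cylinder(h = 12, r = 148);
translate([148, 148, 12]) cylinder(h = 207, r = 59);
translate([148, 148, 219]) cylinder(h = 12, r = 148);


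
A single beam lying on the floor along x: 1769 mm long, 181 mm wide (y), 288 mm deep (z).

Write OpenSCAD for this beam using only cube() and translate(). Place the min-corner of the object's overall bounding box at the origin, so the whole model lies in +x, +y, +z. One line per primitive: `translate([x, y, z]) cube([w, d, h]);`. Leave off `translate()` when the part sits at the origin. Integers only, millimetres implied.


cube([1769, 181, 288]);


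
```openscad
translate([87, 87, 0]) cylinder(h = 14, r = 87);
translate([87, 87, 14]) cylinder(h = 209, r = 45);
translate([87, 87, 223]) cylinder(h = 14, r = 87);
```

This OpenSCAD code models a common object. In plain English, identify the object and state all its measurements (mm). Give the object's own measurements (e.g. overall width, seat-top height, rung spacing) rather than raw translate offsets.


A spool: two coaxial disc flanges of radius 87 mm and thickness 14 mm, joined by a core cylinder of radius 45 mm and height 209 mm. The lower flange rests on z = 0 and the three cylinders share a vertical axis.


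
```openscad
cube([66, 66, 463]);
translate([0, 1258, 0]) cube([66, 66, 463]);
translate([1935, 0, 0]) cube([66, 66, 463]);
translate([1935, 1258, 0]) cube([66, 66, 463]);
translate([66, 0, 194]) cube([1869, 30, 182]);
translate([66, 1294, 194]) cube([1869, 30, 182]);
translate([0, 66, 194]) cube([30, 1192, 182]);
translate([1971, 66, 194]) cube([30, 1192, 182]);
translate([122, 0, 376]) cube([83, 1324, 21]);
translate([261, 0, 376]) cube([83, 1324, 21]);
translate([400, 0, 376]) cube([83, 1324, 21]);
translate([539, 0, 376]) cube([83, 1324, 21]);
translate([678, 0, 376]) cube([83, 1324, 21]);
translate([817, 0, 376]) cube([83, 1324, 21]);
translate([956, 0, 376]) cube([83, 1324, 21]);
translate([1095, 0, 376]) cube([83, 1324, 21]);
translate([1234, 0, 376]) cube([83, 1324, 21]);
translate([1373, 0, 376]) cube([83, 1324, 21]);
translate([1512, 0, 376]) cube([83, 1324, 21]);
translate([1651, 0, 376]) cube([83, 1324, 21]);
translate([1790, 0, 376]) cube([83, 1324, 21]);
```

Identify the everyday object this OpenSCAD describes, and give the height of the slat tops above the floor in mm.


A bed frame. The slat-top height is 397 mm.

Four posts, four rails, and a row of slats — a bed frame. Slats sit on the rails at z = 194 + 182 = 376; with slat thickness 21, the top is 397 mm.


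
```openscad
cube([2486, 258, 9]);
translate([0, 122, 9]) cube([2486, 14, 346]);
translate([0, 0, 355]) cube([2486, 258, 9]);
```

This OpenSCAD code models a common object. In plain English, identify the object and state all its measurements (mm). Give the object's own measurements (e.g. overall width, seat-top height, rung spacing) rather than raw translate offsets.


An I-beam lying along x, 2486 mm long. Overall section height 364 mm. Two flanges 258 mm wide (y) and 9 mm thick, one on the floor and one at the top; a web 14 mm thick runs between them, centred on the flange width.


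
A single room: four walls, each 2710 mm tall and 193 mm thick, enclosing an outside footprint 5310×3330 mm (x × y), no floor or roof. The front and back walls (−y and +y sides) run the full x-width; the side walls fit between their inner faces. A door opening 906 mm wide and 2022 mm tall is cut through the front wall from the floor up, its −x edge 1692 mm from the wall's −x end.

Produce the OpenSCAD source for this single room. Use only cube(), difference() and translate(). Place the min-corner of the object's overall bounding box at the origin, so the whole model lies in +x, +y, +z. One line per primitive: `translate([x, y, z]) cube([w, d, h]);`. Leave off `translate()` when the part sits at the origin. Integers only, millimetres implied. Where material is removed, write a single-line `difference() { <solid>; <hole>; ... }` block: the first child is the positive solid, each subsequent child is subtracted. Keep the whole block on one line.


difference() { cube([5310, 193, 2710]); translate([1692, 0, 0]) cube([906, 193, 2022]); }
translate([0, 3137, 0]) cube([5310, 193, 2710]);
translate([0, 193, 0]) cube([193, 2944, 2710]);
translate([5117, 193, 0]) cube([193, 2944, 2710]);


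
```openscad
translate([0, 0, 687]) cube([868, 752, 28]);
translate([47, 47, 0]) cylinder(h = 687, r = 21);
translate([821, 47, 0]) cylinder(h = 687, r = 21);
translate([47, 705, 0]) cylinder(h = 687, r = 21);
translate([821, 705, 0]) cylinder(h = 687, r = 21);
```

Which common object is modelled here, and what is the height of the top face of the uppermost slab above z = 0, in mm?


A table. The table height is 715 mm.

A 868×752×28 slab sits at z = 687 on four Ø42 mm round legs — a table. The top surface is at 687 + 28 = 715 mm.


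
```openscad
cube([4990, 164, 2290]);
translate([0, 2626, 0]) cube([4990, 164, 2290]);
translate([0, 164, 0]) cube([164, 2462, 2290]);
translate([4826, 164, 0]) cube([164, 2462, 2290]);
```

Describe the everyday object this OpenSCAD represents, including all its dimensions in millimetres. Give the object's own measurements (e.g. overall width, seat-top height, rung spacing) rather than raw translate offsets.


The wall frame of a small rectangular building: four walls, each 2290 mm tall and 164 mm thick, enclosing a footprint 4990 mm (x) by 2790 mm (y) outside-to-outside, with no floor or roof. The front and back walls (the −y and +y sides) span the full width; the two side walls fit between them.


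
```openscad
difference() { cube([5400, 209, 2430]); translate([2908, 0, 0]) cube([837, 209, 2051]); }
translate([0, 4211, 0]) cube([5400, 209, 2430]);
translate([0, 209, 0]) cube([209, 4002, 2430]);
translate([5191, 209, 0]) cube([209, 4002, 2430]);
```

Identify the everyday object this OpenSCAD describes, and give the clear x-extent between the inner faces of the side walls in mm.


A single room. The interior width is 4982 mm.

Four walls enclosing a rectangle with a door in the front wall — a room. Outside width 5400 minus two 209 mm walls gives 4982 mm.


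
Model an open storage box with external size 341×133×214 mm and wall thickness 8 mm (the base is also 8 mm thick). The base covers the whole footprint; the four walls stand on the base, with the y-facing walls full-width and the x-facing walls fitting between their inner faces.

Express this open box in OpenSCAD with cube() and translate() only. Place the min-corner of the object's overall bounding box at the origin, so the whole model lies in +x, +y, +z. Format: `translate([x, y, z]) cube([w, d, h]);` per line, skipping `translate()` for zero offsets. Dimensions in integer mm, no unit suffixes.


cube([341, 133, 8]);
translate([0, 0, 8]) cube([341, 8, 206]);
translate([0, 125, 8]) cube([341, 8, 206]);
translate([0, 8, 8]) cube([8, 117, 206]);
translate([333, 8, 8]) cube([8, 117, 206]);


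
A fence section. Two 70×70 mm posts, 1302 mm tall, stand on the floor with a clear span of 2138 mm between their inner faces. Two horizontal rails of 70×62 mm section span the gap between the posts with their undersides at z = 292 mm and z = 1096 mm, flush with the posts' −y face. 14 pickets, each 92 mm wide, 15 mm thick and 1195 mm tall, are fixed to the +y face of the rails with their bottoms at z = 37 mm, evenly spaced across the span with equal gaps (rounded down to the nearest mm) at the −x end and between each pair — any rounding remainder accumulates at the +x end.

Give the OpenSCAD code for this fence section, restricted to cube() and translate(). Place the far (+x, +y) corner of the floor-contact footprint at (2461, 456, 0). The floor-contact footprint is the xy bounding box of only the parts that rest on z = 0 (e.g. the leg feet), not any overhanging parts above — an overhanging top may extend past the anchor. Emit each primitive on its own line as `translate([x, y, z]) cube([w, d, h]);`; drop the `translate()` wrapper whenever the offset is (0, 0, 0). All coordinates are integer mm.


translate([183, 386, 0]) cube([70, 70, 1302]);
translate([2391, 386, 0]) cube([70, 70, 1302]);
translate([253, 386, 292]) cube([2138, 70, 62]);
translate([253, 386, 1096]) cube([2138, 70, 62]);
translate([309, 456, 37]) cube([92, 15, 1195]);
translate([457, 456, 37]) cube([92, 15, 1195]);
translate([605, 456, 37]) cube([92, 15, 1195]);
translate([753, 456, 37]) cube([92, 15, 1195]);
translate([901, 456, 37]) cube([92, 15, 1195]);
translate([1049, 456, 37]) cube([92, 15, 1195]);
translate([1197, 456, 37]) cube([92, 15, 1195]);
translate([1345, 456, 37]) cube([92, 15, 1195]);
translate([1493, 456, 37]) cube([92, 15, 1195]);
translate([1641, 456, 37]) cube([92, 15, 1195]);
translate([1789, 456, 37]) cube([92, 15, 1195]);
translate([1937, 456, 37]) cube([92, 15, 1195]);
translate([2085, 456, 37]) cube([92, 15, 1195]);
translate([2233, 456, 37]) cube([92, 15, 1195]);
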